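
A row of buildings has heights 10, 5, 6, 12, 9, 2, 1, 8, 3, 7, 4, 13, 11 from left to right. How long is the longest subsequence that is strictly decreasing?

Let dp[i] be the longest strictly decreasing subsequence ending at i:
i:      1  2  3  4  5  6  7  8  9 10 11 12 13
a[i]:  10  5  6 12  9  2  1  8  3  7  4 13 11
dp:     1  2  2  1  2  3  4  3  4  4  5  1  2
Maximum is 5.

5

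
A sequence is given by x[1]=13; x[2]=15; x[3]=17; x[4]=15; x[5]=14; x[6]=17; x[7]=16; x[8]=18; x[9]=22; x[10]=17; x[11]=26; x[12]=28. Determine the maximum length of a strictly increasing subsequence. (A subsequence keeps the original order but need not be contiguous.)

Let dp[i] be the length of the longest such subsequence ending at index i:
i:      1  2  3  4  5  6  7  8  9 10 11 12
x[i]:  13 15 17 15 14 17 16 18 22 17 26 28
dp:     1  2  3  2  2  3  3  4  5  4  6  7
Maximum dp value is 7.

7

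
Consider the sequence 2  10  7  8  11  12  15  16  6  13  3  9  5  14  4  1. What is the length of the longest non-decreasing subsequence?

7

Track the smallest tail for each achievable length (allowing ties):
2 → extends → [2]
10 → extends → [2, 10]
7 → replaces 10 → [2, 7]
8 → extends → [2, 7, 8]
11 → extends → [2, 7, 8, 11]
12 → extends → [2, 7, 8, 11, 12]
15 → extends → [2, 7, 8, 11, 12, 15]
16 → extends → [2, 7, 8, 11, 12, 15, 16]
6 → replaces 7 → [2, 6, 8, 11, 12, 15, 16]
13 → replaces 15 → [2, 6, 8, 11, 12, 13, 16]
3 → replaces 6 → [2, 3, 8, 11, 12, 13, 16]
9 → replaces 11 → [2, 3, 8, 9, 12, 13, 16]
5 → replaces 8 → [2, 3, 5, 9, 12, 13, 16]
14 → replaces 16 → [2, 3, 5, 9, 12, 13, 14]
4 → replaces 5 → [2, 3, 4, 9, 12, 13, 14]
1 → replaces 2 → [1, 3, 4, 9, 12, 13, 14]
Seven tails, so the longest non-decreasing subsequence has length 7 (e.g. 2, 7, 8, 11, 12, 15, 16).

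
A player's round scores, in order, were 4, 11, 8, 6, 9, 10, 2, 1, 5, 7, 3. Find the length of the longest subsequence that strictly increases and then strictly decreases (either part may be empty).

6

inc[i] = longest strictly increasing subsequence ending at i; dec[i] = longest strictly decreasing subsequence starting at i:
i:      1  2  3  4  5  6  7  8  9 10 11
a[i]:   4 11  8  6  9 10  2  1  5  7  3
inc:    1  2  2  2  3  4  1  1  2  3  2
dec:    3  5  4  3  3  3  2  1  2  2  1
Best peak at i=2 (value 11): inc=2, dec=5, length 2+5−1 = 6.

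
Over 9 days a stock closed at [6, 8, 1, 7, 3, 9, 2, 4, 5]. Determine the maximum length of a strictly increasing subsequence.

4

Track the smallest tail for each achievable length (strict):
6 → extends → [6]
8 → extends → [6, 8]
1 → replaces 6 → [1, 8]
7 → replaces 8 → [1, 7]
3 → replaces 7 → [1, 3]
9 → extends → [1, 3, 9]
2 → replaces 3 → [1, 2, 9]
4 → replaces 9 → [1, 2, 4]
5 → extends → [1, 2, 4, 5]
Four tails, so the longest strictly increasing subsequence has length 4 (e.g. 1, 3, 4, 5).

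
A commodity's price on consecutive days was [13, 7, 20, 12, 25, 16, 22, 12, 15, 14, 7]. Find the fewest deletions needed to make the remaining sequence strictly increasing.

7

Fewest deletions = n − (longest strictly increasing subsequence).
i:      1  2  3  4  5  6  7  8  9 10 11
a[i]:  13  7 20 12 25 16 22 12 15 14  7
dp:     1  1  2  2  3  3  4  2  3  3  1
max dp = 4, so deletions = 11 − 4 = 7.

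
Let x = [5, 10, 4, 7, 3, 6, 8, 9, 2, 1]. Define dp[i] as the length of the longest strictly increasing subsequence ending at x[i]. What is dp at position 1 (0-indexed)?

dp[i] = 1 + max{dp[j] : j<i, x[j]<x[i]} (or 1 if no such j):
i:      0  1  2  3  4  5  6  7  8  9
x[i]:   5 10  4  7  3  6  8  9  2  1
dp:     1  2  1  2  1  2  3  4  1  1
At index 1 the value is 2.

2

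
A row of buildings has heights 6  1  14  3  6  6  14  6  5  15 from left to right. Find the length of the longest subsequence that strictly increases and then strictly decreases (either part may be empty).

inc[i] = longest strictly increasing subsequence ending at i; dec[i] = longest strictly decreasing subsequence starting at i:
i:      1  2  3  4  5  6  7  8  9 10
a[i]:   6  1 14  3  6  6 14  6  5 15
inc:    1  1  2  2  3  3  4  3  3  5
dec:    2  1  3  1  2  2  3  2  1  1
Best peak at i=7 (value 14): inc=4, dec=3, length 4+3−1 = 6.

6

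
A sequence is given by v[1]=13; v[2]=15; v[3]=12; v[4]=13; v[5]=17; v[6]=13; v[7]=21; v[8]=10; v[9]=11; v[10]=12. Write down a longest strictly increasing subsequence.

13, 15, 17, 21

Patience tails give the LIS length; then backtrack through the dp parents:
13 → extends → [13]
15 → extends → [13, 15]
12 → replaces 13 → [12, 15]
13 → replaces 15 → [12, 13]
17 → extends → [12, 13, 17]
13 → already a tail → [12, 13, 17]
21 → extends → [12, 13, 17, 21]
10 → replaces 12 → [10, 13, 17, 21]
11 → replaces 13 → [10, 11, 17, 21]
12 → replaces 17 → [10, 11, 12, 21]
Length 4; one witness is 13, 15, 17, 21.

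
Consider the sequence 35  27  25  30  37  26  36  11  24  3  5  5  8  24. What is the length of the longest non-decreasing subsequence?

Let dp[i] be the length of the longest such subsequence ending at index i:
i:      1  2  3  4  5  6  7  8  9 10 11 12 13 14
a[i]:  35 27 25 30 37 26 36 11 24  3  5  5  8 24
dp:     1  1  1  2  3  2  3  1  2  1  2  3  4  5
Maximum dp value is 5.

5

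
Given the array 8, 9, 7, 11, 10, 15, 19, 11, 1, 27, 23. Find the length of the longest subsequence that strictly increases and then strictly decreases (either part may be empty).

inc[i] = longest strictly increasing subsequence ending at i; dec[i] = longest strictly decreasing subsequence starting at i:
i:      1  2  3  4  5  6  7  8  9 10 11
a[i]:   8  9  7 11 10 15 19 11  1 27 23
inc:    1  2  1  3  3  4  5  4  1  6  6
dec:    3  3  2  3  2  3  3  2  1  2  1
Best peak at i=7 (value 19): inc=5, dec=3, length 5+3−1 = 7.

7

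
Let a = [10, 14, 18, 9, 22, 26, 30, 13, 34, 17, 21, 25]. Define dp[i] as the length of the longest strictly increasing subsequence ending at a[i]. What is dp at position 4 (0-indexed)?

4

dp[i] = 1 + max{dp[j] : j<i, a[j]<a[i]} (or 1 if no such j):
i:      0  1  2  3  4  5  6  7  8  9 10 11
a[i]:  10 14 18  9 22 26 30 13 34 17 21 25
dp:     1  2  3  1  4  5  6  2  7  3  4  5
At index 4 the value is 4.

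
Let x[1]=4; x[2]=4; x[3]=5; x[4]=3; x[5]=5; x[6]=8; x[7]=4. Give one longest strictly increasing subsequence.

Patience tails give the LIS length; then backtrack through the dp parents:
4 → extends → [4]
4 → already a tail → [4]
5 → extends → [4, 5]
3 → replaces 4 → [3, 5]
5 → already a tail → [3, 5]
8 → extends → [3, 5, 8]
4 → replaces 5 → [3, 4, 8]
Length 3; one witness is 4, 5, 8.

4, 5, 8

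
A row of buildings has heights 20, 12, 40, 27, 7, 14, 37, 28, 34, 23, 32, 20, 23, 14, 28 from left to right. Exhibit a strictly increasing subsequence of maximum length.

Patience tails give the LIS length; then backtrack through the dp parents:
20 → extends → [20]
12 → replaces 20 → [12]
40 → extends → [12, 40]
27 → replaces 40 → [12, 27]
7 → replaces 12 → [7, 27]
14 → replaces 27 → [7, 14]
37 → extends → [7, 14, 37]
28 → replaces 37 → [7, 14, 28]
34 → extends → [7, 14, 28, 34]
23 → replaces 28 → [7, 14, 23, 34]
32 → replaces 34 → [7, 14, 23, 32]
20 → replaces 23 → [7, 14, 20, 32]
23 → replaces 32 → [7, 14, 20, 23]
14 → already a tail → [7, 14, 20, 23]
28 → extends → [7, 14, 20, 23, 28]
Length 5; one witness is 12, 14, 20, 23, 28.

12, 14, 20, 23, 28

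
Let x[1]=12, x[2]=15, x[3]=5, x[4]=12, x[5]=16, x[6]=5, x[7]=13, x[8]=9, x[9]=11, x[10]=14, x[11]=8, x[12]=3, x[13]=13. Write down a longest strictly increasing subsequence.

5, 12, 13, 14

Patience tails give the LIS length; then backtrack through the dp parents:
12 → extends → [12]
15 → extends → [12, 15]
5 → replaces 12 → [5, 15]
12 → replaces 15 → [5, 12]
16 → extends → [5, 12, 16]
5 → already a tail → [5, 12, 16]
13 → replaces 16 → [5, 12, 13]
9 → replaces 12 → [5, 9, 13]
11 → replaces 13 → [5, 9, 11]
14 → extends → [5, 9, 11, 14]
8 → replaces 9 → [5, 8, 11, 14]
3 → replaces 5 → [3, 8, 11, 14]
13 → replaces 14 → [3, 8, 11, 13]
Length 4; one witness is 5, 12, 13, 14.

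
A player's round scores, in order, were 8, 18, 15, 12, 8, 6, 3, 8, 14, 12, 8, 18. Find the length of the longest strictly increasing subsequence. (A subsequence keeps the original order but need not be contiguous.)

4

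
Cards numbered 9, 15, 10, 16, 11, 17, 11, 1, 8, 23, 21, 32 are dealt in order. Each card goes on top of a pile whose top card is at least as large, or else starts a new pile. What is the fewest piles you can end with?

6

Place each on the leftmost legal pile:
9 → new pile 1 (tops now [9])
15 → new pile 2 (tops now [9, 15])
10 → pile 2 (tops now [9, 10])
16 → new pile 3 (tops now [9, 10, 16])
11 → pile 3 (tops now [9, 10, 11])
17 → new pile 4 (tops now [9, 10, 11, 17])
11 → pile 3 (tops now [9, 10, 11, 17])
1 → pile 1 (tops now [1, 10, 11, 17])
8 → pile 2 (tops now [1, 8, 11, 17])
23 → new pile 5 (tops now [1, 8, 11, 17, 23])
21 → pile 5 (tops now [1, 8, 11, 17, 21])
32 → new pile 6 (tops now [1, 8, 11, 17, 21, 32])
Six piles.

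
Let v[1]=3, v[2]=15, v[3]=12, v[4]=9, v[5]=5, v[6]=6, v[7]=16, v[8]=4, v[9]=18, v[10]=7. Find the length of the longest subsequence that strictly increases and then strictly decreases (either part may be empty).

6

inc[i] = longest strictly increasing subsequence ending at i; dec[i] = longest strictly decreasing subsequence starting at i:
i:      1  2  3  4  5  6  7  8  9 10
v[i]:   3 15 12  9  5  6 16  4 18  7
inc:    1  2  2  2  2  3  4  2  5  4
dec:    1  5  4  3  2  2  2  1  2  1
Best peak at i=2 (value 15): inc=2, dec=5, length 2+5−1 = 6.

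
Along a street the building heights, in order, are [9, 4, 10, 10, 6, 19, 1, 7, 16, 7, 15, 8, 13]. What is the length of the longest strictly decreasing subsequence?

Let dp[i] be the longest strictly decreasing subsequence ending at i:
i:      1  2  3  4  5  6  7  8  9 10 11 12 13
a[i]:   9  4 10 10  6 19  1  7 16  7 15  8 13
dp:     1  2  1  1  2  1  3  2  2  3  3  4  4
Maximum is 4.

4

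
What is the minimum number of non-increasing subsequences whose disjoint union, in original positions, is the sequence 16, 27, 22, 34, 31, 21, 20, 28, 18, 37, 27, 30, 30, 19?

4

Place each on the leftmost legal pile:
16 → new pile 1 (tops now [16])
27 → new pile 2 (tops now [16, 27])
22 → pile 2 (tops now [16, 22])
34 → new pile 3 (tops now [16, 22, 34])
31 → pile 3 (tops now [16, 22, 31])
21 → pile 2 (tops now [16, 21, 31])
20 → pile 2 (tops now [16, 20, 31])
28 → pile 3 (tops now [16, 20, 28])
18 → pile 2 (tops now [16, 18, 28])
37 → new pile 4 (tops now [16, 18, 28, 37])
27 → pile 3 (tops now [16, 18, 27, 37])
30 → pile 4 (tops now [16, 18, 27, 30])
30 → pile 4 (tops now [16, 18, 27, 30])
19 → pile 3 (tops now [16, 18, 19, 30])
Four piles.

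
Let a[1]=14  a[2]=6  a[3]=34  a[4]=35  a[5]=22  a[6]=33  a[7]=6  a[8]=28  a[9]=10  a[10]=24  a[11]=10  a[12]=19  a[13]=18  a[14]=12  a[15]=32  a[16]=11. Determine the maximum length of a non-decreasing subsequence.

Let dp[i] be the length of the longest such subsequence ending at index i:
i:      1  2  3  4  5  6  7  8  9 10 11 12 13 14 15 16
a[i]:  14  6 34 35 22 33  6 28 10 24 10 19 18 12 32 11
dp:     1  1  2  3  2  3  2  3  3  4  4  5  5  5  6  5
Maximum dp value is 6.

6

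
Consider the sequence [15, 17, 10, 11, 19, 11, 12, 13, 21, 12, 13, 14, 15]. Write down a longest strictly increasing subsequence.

Patience tails give the LIS length; then backtrack through the dp parents:
15 → extends → [15]
17 → extends → [15, 17]
10 → replaces 15 → [10, 17]
11 → replaces 17 → [10, 11]
19 → extends → [10, 11, 19]
11 → already a tail → [10, 11, 19]
12 → replaces 19 → [10, 11, 12]
13 → extends → [10, 11, 12, 13]
21 → extends → [10, 11, 12, 13, 21]
12 → already a tail → [10, 11, 12, 13, 21]
13 → already a tail → [10, 11, 12, 13, 21]
14 → replaces 21 → [10, 11, 12, 13, 14]
15 → extends → [10, 11, 12, 13, 14, 15]
Length 6; one witness is 10, 11, 12, 13, 14, 15.

10, 11, 12, 13, 14, 15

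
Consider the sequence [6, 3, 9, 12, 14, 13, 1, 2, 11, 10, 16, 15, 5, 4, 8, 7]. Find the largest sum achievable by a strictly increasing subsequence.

57

Let S[i] be the best sum of a strictly increasing subsequence ending at i:
i:      1  2  3  4  5  6  7  8  9 10 11 12 13 14 15 16
a[i]:   6  3  9 12 14 13  1  2 11 10 16 15  5  4  8  7
S:      6  3 15 27 41 40  1  3 26 25 57 56  8  7 16 15
Maximum is 57 (e.g. 6 + 9 + 12 + 14 + 16).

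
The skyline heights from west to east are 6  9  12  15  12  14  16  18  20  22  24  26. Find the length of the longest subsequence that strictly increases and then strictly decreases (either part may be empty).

10

inc[i] = longest strictly increasing subsequence ending at i; dec[i] = longest strictly decreasing subsequence starting at i:
i:      1  2  3  4  5  6  7  8  9 10 11 12
a[i]:   6  9 12 15 12 14 16 18 20 22 24 26
inc:    1  2  3  4  3  4  5  6  7  8  9 10
dec:    1  1  1  2  1  1  1  1  1  1  1  1
Best peak at i=12 (value 26): inc=10, dec=1, length 10+1−1 = 10.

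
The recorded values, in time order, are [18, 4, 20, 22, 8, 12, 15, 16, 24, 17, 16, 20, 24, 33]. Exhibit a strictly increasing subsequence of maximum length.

Patience tails give the LIS length; then backtrack through the dp parents:
18 → extends → [18]
4 → replaces 18 → [4]
20 → extends → [4, 20]
22 → extends → [4, 20, 22]
8 → replaces 20 → [4, 8, 22]
12 → replaces 22 → [4, 8, 12]
15 → extends → [4, 8, 12, 15]
16 → extends → [4, 8, 12, 15, 16]
24 → extends → [4, 8, 12, 15, 16, 24]
17 → replaces 24 → [4, 8, 12, 15, 16, 17]
16 → already a tail → [4, 8, 12, 15, 16, 17]
20 → extends → [4, 8, 12, 15, 16, 17, 20]
24 → extends → [4, 8, 12, 15, 16, 17, 20, 24]
33 → extends → [4, 8, 12, 15, 16, 17, 20, 24, 33]
Length 9; one witness is 4, 8, 12, 15, 16, 17, 20, 24, 33.

4, 8, 12, 15, 16, 17, 20, 24, 33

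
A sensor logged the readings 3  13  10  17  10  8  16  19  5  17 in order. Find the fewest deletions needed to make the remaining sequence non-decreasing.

Fewest deletions = n − (longest non-decreasing subsequence).
Patience tails:
3 → extends → [3]
13 → extends → [3, 13]
10 → replaces 13 → [3, 10]
17 → extends → [3, 10, 17]
10 → replaces 17 → [3, 10, 10]
8 → replaces 10 → [3, 8, 10]
16 → extends → [3, 8, 10, 16]
19 → extends → [3, 8, 10, 16, 19]
5 → replaces 8 → [3, 5, 10, 16, 19]
17 → replaces 19 → [3, 5, 10, 16, 17]
Longest non-decreasing subsequence has length 5, so deletions = 10 − 5 = 5.

5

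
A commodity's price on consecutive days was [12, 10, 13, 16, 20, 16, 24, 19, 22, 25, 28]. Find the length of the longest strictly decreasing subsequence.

Negate each value so 'decreasing' becomes 'increasing', then run patience tails on the negated sequence:
-12 → extends → [-12]
-10 → extends → [-12, -10]
-13 → replaces -12 → [-13, -10]
-16 → replaces -13 → [-16, -10]
-20 → replaces -16 → [-20, -10]
-16 → replaces -10 → [-20, -16]
-24 → replaces -20 → [-24, -16]
-19 → replaces -16 → [-24, -19]
-22 → replaces -19 → [-24, -22]
-25 → replaces -24 → [-25, -22]
-28 → replaces -25 → [-28, -22]
Two tails, so the longest strictly decreasing subsequence of the original has length 2.

2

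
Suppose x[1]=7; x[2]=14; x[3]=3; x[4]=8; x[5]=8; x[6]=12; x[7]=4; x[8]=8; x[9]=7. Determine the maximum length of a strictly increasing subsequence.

Track the smallest tail for each achievable length (strict):
7 → extends → [7]
14 → extends → [7, 14]
3 → replaces 7 → [3, 14]
8 → replaces 14 → [3, 8]
8 → already a tail → [3, 8]
12 → extends → [3, 8, 12]
4 → replaces 8 → [3, 4, 12]
8 → replaces 12 → [3, 4, 8]
7 → replaces 8 → [3, 4, 7]
Three tails, so the longest strictly increasing subsequence has length 3 (e.g. 7, 8, 12).

3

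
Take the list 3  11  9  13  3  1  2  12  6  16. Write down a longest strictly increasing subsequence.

Patience tails give the LIS length; then backtrack through the dp parents:
3 → extends → [3]
11 → extends → [3, 11]
9 → replaces 11 → [3, 9]
13 → extends → [3, 9, 13]
3 → already a tail → [3, 9, 13]
1 → replaces 3 → [1, 9, 13]
2 → replaces 9 → [1, 2, 13]
12 → replaces 13 → [1, 2, 12]
6 → replaces 12 → [1, 2, 6]
16 → extends → [1, 2, 6, 16]
Length 4; one witness is 3, 11, 13, 16.

3, 11, 13, 16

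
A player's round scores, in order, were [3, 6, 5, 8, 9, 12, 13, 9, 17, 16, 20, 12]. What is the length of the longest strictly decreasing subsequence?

Let dp[i] be the longest strictly decreasing subsequence ending at i:
i:      1  2  3  4  5  6  7  8  9 10 11 12
a[i]:   3  6  5  8  9 12 13  9 17 16 20 12
dp:     1  1  2  1  1  1  1  2  1  2  1  3
Maximum is 3.

3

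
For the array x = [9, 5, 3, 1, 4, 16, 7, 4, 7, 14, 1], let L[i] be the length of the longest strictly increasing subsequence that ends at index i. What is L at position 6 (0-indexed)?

dp[i] = 1 + max{dp[j] : j<i, x[j]<x[i]} (or 1 if no such j):
i:      0  1  2  3  4  5  6  7  8  9 10
x[i]:   9  5  3  1  4 16  7  4  7 14  1
dp:     1  1  1  1  2  3  3  2  3  4  1
At index 6 the value is 3.

3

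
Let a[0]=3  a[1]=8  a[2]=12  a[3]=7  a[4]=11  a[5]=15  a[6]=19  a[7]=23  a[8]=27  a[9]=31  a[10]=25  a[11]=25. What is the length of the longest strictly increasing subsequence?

Track the smallest tail for each achievable length (strict):
3 → extends → [3]
8 → extends → [3, 8]
12 → extends → [3, 8, 12]
7 → replaces 8 → [3, 7, 12]
11 → replaces 12 → [3, 7, 11]
15 → extends → [3, 7, 11, 15]
19 → extends → [3, 7, 11, 15, 19]
23 → extends → [3, 7, 11, 15, 19, 23]
27 → extends → [3, 7, 11, 15, 19, 23, 27]
31 → extends → [3, 7, 11, 15, 19, 23, 27, 31]
25 → replaces 27 → [3, 7, 11, 15, 19, 23, 25, 31]
25 → already a tail → [3, 7, 11, 15, 19, 23, 25, 31]
Eight tails, so the longest strictly increasing subsequence has length 8 (e.g. 3, 8, 12, 15, 19, 23, 27, 31).

8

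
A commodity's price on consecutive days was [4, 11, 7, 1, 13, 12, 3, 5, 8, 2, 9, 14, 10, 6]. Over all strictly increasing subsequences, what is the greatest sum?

Let S[i] be the best sum of a strictly increasing subsequence ending at i:
i:      1  2  3  4  5  6  7  8  9 10 11 12 13 14
a[i]:   4 11  7  1 13 12  3  5  8  2  9 14 10  6
S:      4 15 11  1 28 27  4  9 19  3 28 42 38 15
Maximum is 42 (e.g. 4 + 7 + 8 + 9 + 14).

42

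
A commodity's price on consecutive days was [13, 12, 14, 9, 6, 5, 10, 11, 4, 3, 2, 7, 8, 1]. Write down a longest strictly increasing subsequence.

9, 10, 11

Patience tails give the LIS length; then backtrack through the dp parents:
13 → extends → [13]
12 → replaces 13 → [12]
14 → extends → [12, 14]
9 → replaces 12 → [9, 14]
6 → replaces 9 → [6, 14]
5 → replaces 6 → [5, 14]
10 → replaces 14 → [5, 10]
11 → extends → [5, 10, 11]
4 → replaces 5 → [4, 10, 11]
3 → replaces 4 → [3, 10, 11]
2 → replaces 3 → [2, 10, 11]
7 → replaces 10 → [2, 7, 11]
8 → replaces 11 → [2, 7, 8]
1 → replaces 2 → [1, 7, 8]
Length 3; one witness is 9, 10, 11.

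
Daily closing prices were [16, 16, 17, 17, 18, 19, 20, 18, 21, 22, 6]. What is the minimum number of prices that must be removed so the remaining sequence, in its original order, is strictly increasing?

4

Fewest deletions = n − (longest strictly increasing subsequence).
i:      1  2  3  4  5  6  7  8  9 10 11
a[i]:  16 16 17 17 18 19 20 18 21 22  6
dp:     1  1  2  2  3  4  5  3  6  7  1
max dp = 7, so deletions = 11 − 7 = 4.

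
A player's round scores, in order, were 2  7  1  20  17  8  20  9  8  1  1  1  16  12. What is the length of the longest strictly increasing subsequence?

Track the smallest tail for each achievable length (strict):
2 → extends → [2]
7 → extends → [2, 7]
1 → replaces 2 → [1, 7]
20 → extends → [1, 7, 20]
17 → replaces 20 → [1, 7, 17]
8 → replaces 17 → [1, 7, 8]
20 → extends → [1, 7, 8, 20]
9 → replaces 20 → [1, 7, 8, 9]
8 → already a tail → [1, 7, 8, 9]
1 → already a tail → [1, 7, 8, 9]
1 → already a tail → [1, 7, 8, 9]
1 → already a tail → [1, 7, 8, 9]
16 → extends → [1, 7, 8, 9, 16]
12 → replaces 16 → [1, 7, 8, 9, 12]
Five tails, so the longest strictly increasing subsequence has length 5 (e.g. 2, 7, 8, 9, 16).

5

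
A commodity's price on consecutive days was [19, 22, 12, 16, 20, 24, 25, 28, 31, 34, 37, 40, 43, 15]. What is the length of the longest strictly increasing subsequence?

11

Let dp[i] be the length of the longest such subsequence ending at index i:
i:      1  2  3  4  5  6  7  8  9 10 11 12 13 14
a[i]:  19 22 12 16 20 24 25 28 31 34 37 40 43 15
dp:     1  2  1  2  3  4  5  6  7  8  9 10 11  2
Maximum dp value is 11.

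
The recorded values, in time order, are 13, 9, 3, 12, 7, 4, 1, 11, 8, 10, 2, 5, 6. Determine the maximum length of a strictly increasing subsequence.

4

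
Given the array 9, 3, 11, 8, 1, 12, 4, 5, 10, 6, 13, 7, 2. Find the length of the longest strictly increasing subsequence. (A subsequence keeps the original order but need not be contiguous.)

5

Track the smallest tail for each achievable length (strict):
9 → extends → [9]
3 → replaces 9 → [3]
11 → extends → [3, 11]
8 → replaces 11 → [3, 8]
1 → replaces 3 → [1, 8]
12 → extends → [1, 8, 12]
4 → replaces 8 → [1, 4, 12]
5 → replaces 12 → [1, 4, 5]
10 → extends → [1, 4, 5, 10]
6 → replaces 10 → [1, 4, 5, 6]
13 → extends → [1, 4, 5, 6, 13]
7 → replaces 13 → [1, 4, 5, 6, 7]
2 → replaces 4 → [1, 2, 5, 6, 7]
Five tails, so the longest strictly increasing subsequence has length 5 (e.g. 3, 4, 5, 10, 13).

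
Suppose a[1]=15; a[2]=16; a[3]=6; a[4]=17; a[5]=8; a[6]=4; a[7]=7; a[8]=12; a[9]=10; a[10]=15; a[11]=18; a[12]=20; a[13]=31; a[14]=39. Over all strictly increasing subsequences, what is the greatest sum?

156

Let S[i] be the best sum of a strictly increasing subsequence ending at i:
i:       1   2   3   4   5   6   7   8   9  10  11  12  13  14
a[i]:   15  16   6  17   8   4   7  12  10  15  18  20  31  39
S:      15  31   6  48  14   4  13  26  24  41  66  86 117 156
Maximum is 156 (e.g. 15 + 16 + 17 + 18 + 20 + 31 + 39).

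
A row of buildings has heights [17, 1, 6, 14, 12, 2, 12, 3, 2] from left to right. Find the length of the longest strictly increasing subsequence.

3

Track the smallest tail for each achievable length (strict):
17 → extends → [17]
1 → replaces 17 → [1]
6 → extends → [1, 6]
14 → extends → [1, 6, 14]
12 → replaces 14 → [1, 6, 12]
2 → replaces 6 → [1, 2, 12]
12 → already a tail → [1, 2, 12]
3 → replaces 12 → [1, 2, 3]
2 → already a tail → [1, 2, 3]
Three tails, so the longest strictly increasing subsequence has length 3 (e.g. 1, 6, 14).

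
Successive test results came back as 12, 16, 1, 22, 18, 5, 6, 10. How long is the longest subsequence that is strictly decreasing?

Negate each value so 'decreasing' becomes 'increasing', then run patience tails on the negated sequence:
-12 → extends → [-12]
-16 → replaces -12 → [-16]
-1 → extends → [-16, -1]
-22 → replaces -16 → [-22, -1]
-18 → replaces -1 → [-22, -18]
-5 → extends → [-22, -18, -5]
-6 → replaces -5 → [-22, -18, -6]
-10 → replaces -6 → [-22, -18, -10]
Three tails, so the longest strictly decreasing subsequence of the original has length 3.

3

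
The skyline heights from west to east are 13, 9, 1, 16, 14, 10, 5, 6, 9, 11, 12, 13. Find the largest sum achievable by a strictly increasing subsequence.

Let S[i] be the best sum of a strictly increasing subsequence ending at i:
i:      1  2  3  4  5  6  7  8  9 10 11 12
a[i]:  13  9  1 16 14 10  5  6  9 11 12 13
S:     13  9  1 29 27 19  6 12 21 32 44 57
Maximum is 57 (e.g. 1 + 5 + 6 + 9 + 11 + 12 + 13).

57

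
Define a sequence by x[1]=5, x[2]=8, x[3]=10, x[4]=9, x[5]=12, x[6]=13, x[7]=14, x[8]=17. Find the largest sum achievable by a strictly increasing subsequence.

Let S[i] be the best sum of a strictly increasing subsequence ending at i:
i:      1  2  3  4  5  6  7  8
x[i]:   5  8 10  9 12 13 14 17
S:      5 13 23 22 35 48 62 79
Maximum is 79 (e.g. 5 + 8 + 10 + 12 + 13 + 14 + 17).

79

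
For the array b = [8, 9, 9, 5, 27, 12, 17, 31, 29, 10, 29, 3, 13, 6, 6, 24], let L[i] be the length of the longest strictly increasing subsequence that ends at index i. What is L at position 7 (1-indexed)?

4

dp[i] = 1 + max{dp[j] : j<i, b[j]<b[i]} (or 1 if no such j):
i:      1  2  3  4  5  6  7  8  9 10 11 12 13 14 15 16
b[i]:   8  9  9  5 27 12 17 31 29 10 29  3 13  6  6 24
dp:     1  2  2  1  3  3  4  5  5  3  5  1  4  2  2  5
At index 7 the value is 4.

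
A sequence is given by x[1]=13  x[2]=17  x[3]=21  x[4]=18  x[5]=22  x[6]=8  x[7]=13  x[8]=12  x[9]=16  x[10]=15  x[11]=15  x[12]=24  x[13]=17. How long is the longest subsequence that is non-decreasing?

5

Let dp[i] be the length of the longest such subsequence ending at index i:
i:      1  2  3  4  5  6  7  8  9 10 11 12 13
x[i]:  13 17 21 18 22  8 13 12 16 15 15 24 17
dp:     1  2  3  3  4  1  2  2  3  3  4  5  5
Maximum dp value is 5.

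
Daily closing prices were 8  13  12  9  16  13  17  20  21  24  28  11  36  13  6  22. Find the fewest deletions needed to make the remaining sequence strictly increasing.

7

Fewest deletions = n − (longest strictly increasing subsequence).
Patience tails:
8 → extends → [8]
13 → extends → [8, 13]
12 → replaces 13 → [8, 12]
9 → replaces 12 → [8, 9]
16 → extends → [8, 9, 16]
13 → replaces 16 → [8, 9, 13]
17 → extends → [8, 9, 13, 17]
20 → extends → [8, 9, 13, 17, 20]
21 → extends → [8, 9, 13, 17, 20, 21]
24 → extends → [8, 9, 13, 17, 20, 21, 24]
28 → extends → [8, 9, 13, 17, 20, 21, 24, 28]
11 → replaces 13 → [8, 9, 11, 17, 20, 21, 24, 28]
36 → extends → [8, 9, 11, 17, 20, 21, 24, 28, 36]
13 → replaces 17 → [8, 9, 11, 13, 20, 21, 24, 28, 36]
6 → replaces 8 → [6, 9, 11, 13, 20, 21, 24, 28, 36]
22 → replaces 24 → [6, 9, 11, 13, 20, 21, 22, 28, 36]
Longest strictly increasing subsequence has length 9, so deletions = 16 − 9 = 7.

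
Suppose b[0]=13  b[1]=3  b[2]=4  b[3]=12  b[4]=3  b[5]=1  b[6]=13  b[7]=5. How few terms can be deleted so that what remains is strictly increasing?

Fewest deletions = n − (longest strictly increasing subsequence).
Patience tails:
13 → extends → [13]
3 → replaces 13 → [3]
4 → extends → [3, 4]
12 → extends → [3, 4, 12]
3 → already a tail → [3, 4, 12]
1 → replaces 3 → [1, 4, 12]
13 → extends → [1, 4, 12, 13]
5 → replaces 12 → [1, 4, 5, 13]
Longest strictly increasing subsequence has length 4, so deletions = 8 − 4 = 4.

4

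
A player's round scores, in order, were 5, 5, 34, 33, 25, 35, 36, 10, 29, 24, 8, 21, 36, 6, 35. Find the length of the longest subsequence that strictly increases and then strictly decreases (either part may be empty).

inc[i] = longest strictly increasing subsequence ending at i; dec[i] = longest strictly decreasing subsequence starting at i:
i:      1  2  3  4  5  6  7  8  9 10 11 12 13 14 15
a[i]:   5  5 34 33 25 35 36 10 29 24  8 21 36  6 35
inc:    1  1  2  2  2  3  4  2  3  3  2  3  4  2  4
dec:    1  1  6  5  4  5  5  3  4  3  2  2  2  1  1
Best peak at i=7 (value 36): inc=4, dec=5, length 4+5−1 = 8.

8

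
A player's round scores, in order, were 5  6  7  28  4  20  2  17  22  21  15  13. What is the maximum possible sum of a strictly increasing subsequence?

60

Let S[i] be the best sum of a strictly increasing subsequence ending at i:
i:      1  2  3  4  5  6  7  8  9 10 11 12
a[i]:   5  6  7 28  4 20  2 17 22 21 15 13
S:      5 11 18 46  4 38  2 35 60 59 33 31
Maximum is 60 (e.g. 5 + 6 + 7 + 20 + 22).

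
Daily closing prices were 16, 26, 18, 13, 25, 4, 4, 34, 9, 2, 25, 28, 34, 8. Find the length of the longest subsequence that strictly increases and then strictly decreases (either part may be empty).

6

inc[i] = longest strictly increasing subsequence ending at i; dec[i] = longest strictly decreasing subsequence starting at i:
i:      1  2  3  4  5  6  7  8  9 10 11 12 13 14
a[i]:  16 26 18 13 25  4  4 34  9  2 25 28 34  8
inc:    1  2  2  1  3  1  1  4  2  1  3  4  5  2
dec:    4  5  4  3  3  2  2  3  2  1  2  2  2  1
Best peak at i=2 (value 26): inc=2, dec=5, length 2+5−1 = 6.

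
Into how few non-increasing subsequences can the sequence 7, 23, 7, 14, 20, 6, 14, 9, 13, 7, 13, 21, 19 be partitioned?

4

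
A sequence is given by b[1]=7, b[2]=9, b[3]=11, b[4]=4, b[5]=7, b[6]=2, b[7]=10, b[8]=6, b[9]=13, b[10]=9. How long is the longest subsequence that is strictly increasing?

4

Let dp[i] be the length of the longest such subsequence ending at index i:
i:      1  2  3  4  5  6  7  8  9 10
b[i]:   7  9 11  4  7  2 10  6 13  9
dp:     1  2  3  1  2  1  3  2  4  3
Maximum dp value is 4.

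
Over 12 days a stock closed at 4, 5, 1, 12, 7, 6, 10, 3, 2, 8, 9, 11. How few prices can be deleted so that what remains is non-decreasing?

Fewest deletions = n − (longest non-decreasing subsequence).
Patience tails:
4 → extends → [4]
5 → extends → [4, 5]
1 → replaces 4 → [1, 5]
12 → extends → [1, 5, 12]
7 → replaces 12 → [1, 5, 7]
6 → replaces 7 → [1, 5, 6]
10 → extends → [1, 5, 6, 10]
3 → replaces 5 → [1, 3, 6, 10]
2 → replaces 3 → [1, 2, 6, 10]
8 → replaces 10 → [1, 2, 6, 8]
9 → extends → [1, 2, 6, 8, 9]
11 → extends → [1, 2, 6, 8, 9, 11]
Longest non-decreasing subsequence has length 6, so deletions = 12 − 6 = 6.

6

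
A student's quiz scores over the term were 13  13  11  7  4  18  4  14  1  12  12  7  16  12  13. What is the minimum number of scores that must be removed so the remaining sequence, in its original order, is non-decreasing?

Fewest deletions = n − (longest non-decreasing subsequence).
i:      1  2  3  4  5  6  7  8  9 10 11 12 13 14 15
a[i]:  13 13 11  7  4 18  4 14  1 12 12  7 16 12 13
dp:     1  2  1  1  1  3  2  3  1  3  4  3  5  5  6
max dp = 6, so deletions = 15 − 6 = 9.

9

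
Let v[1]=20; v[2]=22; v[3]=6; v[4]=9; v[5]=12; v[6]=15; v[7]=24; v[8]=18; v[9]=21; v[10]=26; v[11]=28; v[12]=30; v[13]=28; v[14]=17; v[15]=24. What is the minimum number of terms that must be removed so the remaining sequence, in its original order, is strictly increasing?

6

Fewest deletions = n − (longest strictly increasing subsequence).
Patience tails:
20 → extends → [20]
22 → extends → [20, 22]
6 → replaces 20 → [6, 22]
9 → replaces 22 → [6, 9]
12 → extends → [6, 9, 12]
15 → extends → [6, 9, 12, 15]
24 → extends → [6, 9, 12, 15, 24]
18 → replaces 24 → [6, 9, 12, 15, 18]
21 → extends → [6, 9, 12, 15, 18, 21]
26 → extends → [6, 9, 12, 15, 18, 21, 26]
28 → extends → [6, 9, 12, 15, 18, 21, 26, 28]
30 → extends → [6, 9, 12, 15, 18, 21, 26, 28, 30]
28 → already a tail → [6, 9, 12, 15, 18, 21, 26, 28, 30]
17 → replaces 18 → [6, 9, 12, 15, 17, 21, 26, 28, 30]
24 → replaces 26 → [6, 9, 12, 15, 17, 21, 24, 28, 30]
Longest strictly increasing subsequence has length 9, so deletions = 15 − 9 = 6.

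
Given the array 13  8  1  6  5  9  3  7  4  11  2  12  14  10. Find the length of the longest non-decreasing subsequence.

6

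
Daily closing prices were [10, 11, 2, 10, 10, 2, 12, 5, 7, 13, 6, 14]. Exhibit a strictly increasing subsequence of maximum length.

10, 11, 12, 13, 14

Patience tails give the LIS length; then backtrack through the dp parents:
10 → extends → [10]
11 → extends → [10, 11]
2 → replaces 10 → [2, 11]
10 → replaces 11 → [2, 10]
10 → already a tail → [2, 10]
2 → already a tail → [2, 10]
12 → extends → [2, 10, 12]
5 → replaces 10 → [2, 5, 12]
7 → replaces 12 → [2, 5, 7]
13 → extends → [2, 5, 7, 13]
6 → replaces 7 → [2, 5, 6, 13]
14 → extends → [2, 5, 6, 13, 14]
Length 5; one witness is 10, 11, 12, 13, 14.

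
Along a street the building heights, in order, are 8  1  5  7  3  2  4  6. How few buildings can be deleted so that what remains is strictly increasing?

Fewest deletions = n − (longest strictly increasing subsequence).
i:     1 2 3 4 5 6 7 8
a[i]:  8 1 5 7 3 2 4 6
dp:    1 1 2 3 2 2 3 4
max dp = 4, so deletions = 8 − 4 = 4.

4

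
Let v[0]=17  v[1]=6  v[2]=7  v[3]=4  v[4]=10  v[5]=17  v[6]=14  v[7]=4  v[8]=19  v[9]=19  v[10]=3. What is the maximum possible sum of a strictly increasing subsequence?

Let S[i] be the best sum of a strictly increasing subsequence ending at i:
i:      0  1  2  3  4  5  6  7  8  9 10
v[i]:  17  6  7  4 10 17 14  4 19 19  3
S:     17  6 13  4 23 40 37  4 59 59  3
Maximum is 59 (e.g. 6 + 7 + 10 + 17 + 19).

59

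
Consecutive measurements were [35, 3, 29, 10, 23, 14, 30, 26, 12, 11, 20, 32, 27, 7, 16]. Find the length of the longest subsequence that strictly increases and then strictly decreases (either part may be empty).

inc[i] = longest strictly increasing subsequence ending at i; dec[i] = longest strictly decreasing subsequence starting at i:
i:      1  2  3  4  5  6  7  8  9 10 11 12 13 14 15
a[i]:  35  3 29 10 23 14 30 26 12 11 20 32 27  7 16
inc:    1  1  2  2  3  3  4  4  3  3  4  5  5  2  4
dec:    7  1  6  2  5  4  5  4  3  2  2  3  2  1  1
Best peak at i=7 (value 30): inc=4, dec=5, length 4+5−1 = 8.

8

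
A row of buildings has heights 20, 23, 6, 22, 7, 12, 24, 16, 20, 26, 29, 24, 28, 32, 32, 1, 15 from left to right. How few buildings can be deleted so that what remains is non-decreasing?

8

Fewest deletions = n − (longest non-decreasing subsequence).
Patience tails:
20 → extends → [20]
23 → extends → [20, 23]
6 → replaces 20 → [6, 23]
22 → replaces 23 → [6, 22]
7 → replaces 22 → [6, 7]
12 → extends → [6, 7, 12]
24 → extends → [6, 7, 12, 24]
16 → replaces 24 → [6, 7, 12, 16]
20 → extends → [6, 7, 12, 16, 20]
26 → extends → [6, 7, 12, 16, 20, 26]
29 → extends → [6, 7, 12, 16, 20, 26, 29]
24 → replaces 26 → [6, 7, 12, 16, 20, 24, 29]
28 → replaces 29 → [6, 7, 12, 16, 20, 24, 28]
32 → extends → [6, 7, 12, 16, 20, 24, 28, 32]
32 → extends → [6, 7, 12, 16, 20, 24, 28, 32, 32]
1 → replaces 6 → [1, 7, 12, 16, 20, 24, 28, 32, 32]
15 → replaces 16 → [1, 7, 12, 15, 20, 24, 28, 32, 32]
Longest non-decreasing subsequence has length 9, so deletions = 17 − 9 = 8.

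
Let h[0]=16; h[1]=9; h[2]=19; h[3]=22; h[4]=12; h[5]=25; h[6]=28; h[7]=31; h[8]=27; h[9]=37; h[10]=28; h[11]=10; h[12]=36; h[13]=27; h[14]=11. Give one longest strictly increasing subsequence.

16, 19, 22, 25, 28, 31, 37

Patience tails give the LIS length; then backtrack through the dp parents:
16 → extends → [16]
9 → replaces 16 → [9]
19 → extends → [9, 19]
22 → extends → [9, 19, 22]
12 → replaces 19 → [9, 12, 22]
25 → extends → [9, 12, 22, 25]
28 → extends → [9, 12, 22, 25, 28]
31 → extends → [9, 12, 22, 25, 28, 31]
27 → replaces 28 → [9, 12, 22, 25, 27, 31]
37 → extends → [9, 12, 22, 25, 27, 31, 37]
28 → replaces 31 → [9, 12, 22, 25, 27, 28, 37]
10 → replaces 12 → [9, 10, 22, 25, 27, 28, 37]
36 → replaces 37 → [9, 10, 22, 25, 27, 28, 36]
27 → already a tail → [9, 10, 22, 25, 27, 28, 36]
11 → replaces 22 → [9, 10, 11, 25, 27, 28, 36]
Length 7; one witness is 16, 19, 22, 25, 28, 31, 37.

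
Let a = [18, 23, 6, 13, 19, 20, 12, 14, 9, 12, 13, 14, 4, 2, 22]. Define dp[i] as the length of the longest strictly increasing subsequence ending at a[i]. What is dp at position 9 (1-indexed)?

2

dp[i] = 1 + max{dp[j] : j<i, a[j]<a[i]} (or 1 if no such j):
i:      1  2  3  4  5  6  7  8  9 10 11 12 13 14 15
a[i]:  18 23  6 13 19 20 12 14  9 12 13 14  4  2 22
dp:     1  2  1  2  3  4  2  3  2  3  4  5  1  1  6
At index 9 the value is 2.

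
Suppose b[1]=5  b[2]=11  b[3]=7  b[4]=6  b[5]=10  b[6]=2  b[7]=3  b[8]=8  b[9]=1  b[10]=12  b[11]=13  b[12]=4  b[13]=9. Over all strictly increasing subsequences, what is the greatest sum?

47

Let S[i] be the best sum of a strictly increasing subsequence ending at i:
i:      1  2  3  4  5  6  7  8  9 10 11 12 13
b[i]:   5 11  7  6 10  2  3  8  1 12 13  4  9
S:      5 16 12 11 22  2  5 20  1 34 47  9 29
Maximum is 47 (e.g. 5 + 7 + 10 + 12 + 13).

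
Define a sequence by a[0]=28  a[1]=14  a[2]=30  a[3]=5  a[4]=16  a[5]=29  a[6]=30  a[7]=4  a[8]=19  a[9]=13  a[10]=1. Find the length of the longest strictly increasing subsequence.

Track the smallest tail for each achievable length (strict):
28 → extends → [28]
14 → replaces 28 → [14]
30 → extends → [14, 30]
5 → replaces 14 → [5, 30]
16 → replaces 30 → [5, 16]
29 → extends → [5, 16, 29]
30 → extends → [5, 16, 29, 30]
4 → replaces 5 → [4, 16, 29, 30]
19 → replaces 29 → [4, 16, 19, 30]
13 → replaces 16 → [4, 13, 19, 30]
1 → replaces 4 → [1, 13, 19, 30]
Four tails, so the longest strictly increasing subsequence has length 4 (e.g. 14, 16, 29, 30).

4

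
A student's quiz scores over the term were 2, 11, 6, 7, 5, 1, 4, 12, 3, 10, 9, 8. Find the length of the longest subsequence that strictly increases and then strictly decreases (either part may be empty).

inc[i] = longest strictly increasing subsequence ending at i; dec[i] = longest strictly decreasing subsequence starting at i:
i:      1  2  3  4  5  6  7  8  9 10 11 12
a[i]:   2 11  6  7  5  1  4 12  3 10  9  8
inc:    1  2  2  3  2  1  2  4  2  4  4  4
dec:    2  5  4  4  3  1  2  4  1  3  2  1
Best peak at i=8 (value 12): inc=4, dec=4, length 4+4−1 = 7.

7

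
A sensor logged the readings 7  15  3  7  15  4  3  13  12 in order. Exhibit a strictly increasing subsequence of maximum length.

Patience tails give the LIS length; then backtrack through the dp parents:
7 → extends → [7]
15 → extends → [7, 15]
3 → replaces 7 → [3, 15]
7 → replaces 15 → [3, 7]
15 → extends → [3, 7, 15]
4 → replaces 7 → [3, 4, 15]
3 → already a tail → [3, 4, 15]
13 → replaces 15 → [3, 4, 13]
12 → replaces 13 → [3, 4, 12]
Length 3; one witness is 3, 7, 15.

3, 7, 15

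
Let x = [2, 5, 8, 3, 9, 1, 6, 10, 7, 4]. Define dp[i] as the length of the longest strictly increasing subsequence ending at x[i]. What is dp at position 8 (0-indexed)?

4

dp[i] = 1 + max{dp[j] : j<i, x[j]<x[i]} (or 1 if no such j):
i:      0  1  2  3  4  5  6  7  8  9
x[i]:   2  5  8  3  9  1  6 10  7  4
dp:     1  2  3  2  4  1  3  5  4  3
At index 8 the value is 4.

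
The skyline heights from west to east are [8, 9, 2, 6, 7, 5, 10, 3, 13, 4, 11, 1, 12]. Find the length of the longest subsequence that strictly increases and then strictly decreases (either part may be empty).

inc[i] = longest strictly increasing subsequence ending at i; dec[i] = longest strictly decreasing subsequence starting at i:
i:      1  2  3  4  5  6  7  8  9 10 11 12 13
a[i]:   8  9  2  6  7  5 10  3 13  4 11  1 12
inc:    1  2  1  2  3  2  4  2  5  3  5  1  6
dec:    5  5  2  4  4  3  3  2  3  2  2  1  1
Best peak at i=9 (value 13): inc=5, dec=3, length 5+3−1 = 7.

7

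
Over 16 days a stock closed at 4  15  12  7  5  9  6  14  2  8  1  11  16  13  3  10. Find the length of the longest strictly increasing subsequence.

Track the smallest tail for each achievable length (strict):
4 → extends → [4]
15 → extends → [4, 15]
12 → replaces 15 → [4, 12]
7 → replaces 12 → [4, 7]
5 → replaces 7 → [4, 5]
9 → extends → [4, 5, 9]
6 → replaces 9 → [4, 5, 6]
14 → extends → [4, 5, 6, 14]
2 → replaces 4 → [2, 5, 6, 14]
8 → replaces 14 → [2, 5, 6, 8]
1 → replaces 2 → [1, 5, 6, 8]
11 → extends → [1, 5, 6, 8, 11]
16 → extends → [1, 5, 6, 8, 11, 16]
13 → replaces 16 → [1, 5, 6, 8, 11, 13]
3 → replaces 5 → [1, 3, 6, 8, 11, 13]
10 → replaces 11 → [1, 3, 6, 8, 10, 13]
Six tails, so the longest strictly increasing subsequence has length 6 (e.g. 4, 5, 6, 8, 11, 16).

6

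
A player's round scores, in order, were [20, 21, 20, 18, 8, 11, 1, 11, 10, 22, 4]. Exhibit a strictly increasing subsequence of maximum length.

Patience tails give the LIS length; then backtrack through the dp parents:
20 → extends → [20]
21 → extends → [20, 21]
20 → already a tail → [20, 21]
18 → replaces 20 → [18, 21]
8 → replaces 18 → [8, 21]
11 → replaces 21 → [8, 11]
1 → replaces 8 → [1, 11]
11 → already a tail → [1, 11]
10 → replaces 11 → [1, 10]
22 → extends → [1, 10, 22]
4 → replaces 10 → [1, 4, 22]
Length 3; one witness is 20, 21, 22.

20, 21, 22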